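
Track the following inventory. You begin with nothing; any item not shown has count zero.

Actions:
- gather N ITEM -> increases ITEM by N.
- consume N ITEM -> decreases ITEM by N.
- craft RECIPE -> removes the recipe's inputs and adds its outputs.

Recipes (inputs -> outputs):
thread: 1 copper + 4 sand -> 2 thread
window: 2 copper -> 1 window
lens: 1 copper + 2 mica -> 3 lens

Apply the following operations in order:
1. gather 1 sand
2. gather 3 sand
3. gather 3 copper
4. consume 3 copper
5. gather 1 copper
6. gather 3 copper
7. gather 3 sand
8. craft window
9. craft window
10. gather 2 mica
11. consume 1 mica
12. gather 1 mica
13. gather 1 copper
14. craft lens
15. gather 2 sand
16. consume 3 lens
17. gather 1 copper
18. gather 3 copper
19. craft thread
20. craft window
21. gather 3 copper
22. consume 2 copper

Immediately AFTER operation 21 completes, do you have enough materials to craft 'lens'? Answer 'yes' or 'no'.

After 1 (gather 1 sand): sand=1
After 2 (gather 3 sand): sand=4
After 3 (gather 3 copper): copper=3 sand=4
After 4 (consume 3 copper): sand=4
After 5 (gather 1 copper): copper=1 sand=4
After 6 (gather 3 copper): copper=4 sand=4
After 7 (gather 3 sand): copper=4 sand=7
After 8 (craft window): copper=2 sand=7 window=1
After 9 (craft window): sand=7 window=2
After 10 (gather 2 mica): mica=2 sand=7 window=2
After 11 (consume 1 mica): mica=1 sand=7 window=2
After 12 (gather 1 mica): mica=2 sand=7 window=2
After 13 (gather 1 copper): copper=1 mica=2 sand=7 window=2
After 14 (craft lens): lens=3 sand=7 window=2
After 15 (gather 2 sand): lens=3 sand=9 window=2
After 16 (consume 3 lens): sand=9 window=2
After 17 (gather 1 copper): copper=1 sand=9 window=2
After 18 (gather 3 copper): copper=4 sand=9 window=2
After 19 (craft thread): copper=3 sand=5 thread=2 window=2
After 20 (craft window): copper=1 sand=5 thread=2 window=3
After 21 (gather 3 copper): copper=4 sand=5 thread=2 window=3

Answer: no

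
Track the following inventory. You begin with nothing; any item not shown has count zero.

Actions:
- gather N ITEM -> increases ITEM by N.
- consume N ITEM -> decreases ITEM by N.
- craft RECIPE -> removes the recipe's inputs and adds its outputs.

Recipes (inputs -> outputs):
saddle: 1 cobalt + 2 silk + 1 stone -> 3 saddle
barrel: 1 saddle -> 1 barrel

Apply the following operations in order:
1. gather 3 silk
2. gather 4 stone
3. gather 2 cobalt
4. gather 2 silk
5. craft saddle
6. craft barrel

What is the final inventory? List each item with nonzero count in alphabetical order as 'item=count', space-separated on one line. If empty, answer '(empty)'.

Answer: barrel=1 cobalt=1 saddle=2 silk=3 stone=3

Derivation:
After 1 (gather 3 silk): silk=3
After 2 (gather 4 stone): silk=3 stone=4
After 3 (gather 2 cobalt): cobalt=2 silk=3 stone=4
After 4 (gather 2 silk): cobalt=2 silk=5 stone=4
After 5 (craft saddle): cobalt=1 saddle=3 silk=3 stone=3
After 6 (craft barrel): barrel=1 cobalt=1 saddle=2 silk=3 stone=3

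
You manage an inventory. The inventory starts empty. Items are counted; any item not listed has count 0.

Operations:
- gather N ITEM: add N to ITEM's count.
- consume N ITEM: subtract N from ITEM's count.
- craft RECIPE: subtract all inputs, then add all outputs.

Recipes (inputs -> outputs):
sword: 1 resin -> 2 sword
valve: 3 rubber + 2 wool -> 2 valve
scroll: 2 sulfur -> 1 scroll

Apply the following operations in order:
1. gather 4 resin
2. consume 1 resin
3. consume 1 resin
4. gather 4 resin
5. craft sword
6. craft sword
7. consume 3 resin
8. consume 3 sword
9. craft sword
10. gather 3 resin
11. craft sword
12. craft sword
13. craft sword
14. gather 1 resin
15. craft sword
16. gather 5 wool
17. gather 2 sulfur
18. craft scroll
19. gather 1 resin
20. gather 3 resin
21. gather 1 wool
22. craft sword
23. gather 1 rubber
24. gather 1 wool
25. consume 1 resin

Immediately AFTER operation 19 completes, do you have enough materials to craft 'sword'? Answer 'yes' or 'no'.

Answer: yes

Derivation:
After 1 (gather 4 resin): resin=4
After 2 (consume 1 resin): resin=3
After 3 (consume 1 resin): resin=2
After 4 (gather 4 resin): resin=6
After 5 (craft sword): resin=5 sword=2
After 6 (craft sword): resin=4 sword=4
After 7 (consume 3 resin): resin=1 sword=4
After 8 (consume 3 sword): resin=1 sword=1
After 9 (craft sword): sword=3
After 10 (gather 3 resin): resin=3 sword=3
After 11 (craft sword): resin=2 sword=5
After 12 (craft sword): resin=1 sword=7
After 13 (craft sword): sword=9
After 14 (gather 1 resin): resin=1 sword=9
After 15 (craft sword): sword=11
After 16 (gather 5 wool): sword=11 wool=5
After 17 (gather 2 sulfur): sulfur=2 sword=11 wool=5
After 18 (craft scroll): scroll=1 sword=11 wool=5
After 19 (gather 1 resin): resin=1 scroll=1 sword=11 wool=5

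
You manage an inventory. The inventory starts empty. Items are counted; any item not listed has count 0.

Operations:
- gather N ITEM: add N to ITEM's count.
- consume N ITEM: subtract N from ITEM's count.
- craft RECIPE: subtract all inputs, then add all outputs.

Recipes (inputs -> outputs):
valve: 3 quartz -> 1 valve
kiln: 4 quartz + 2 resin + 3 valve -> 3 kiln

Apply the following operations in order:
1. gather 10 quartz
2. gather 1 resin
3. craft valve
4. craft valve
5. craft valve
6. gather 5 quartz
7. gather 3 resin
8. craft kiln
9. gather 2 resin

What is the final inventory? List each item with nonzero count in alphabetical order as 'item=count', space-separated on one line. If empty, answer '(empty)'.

Answer: kiln=3 quartz=2 resin=4

Derivation:
After 1 (gather 10 quartz): quartz=10
After 2 (gather 1 resin): quartz=10 resin=1
After 3 (craft valve): quartz=7 resin=1 valve=1
After 4 (craft valve): quartz=4 resin=1 valve=2
After 5 (craft valve): quartz=1 resin=1 valve=3
After 6 (gather 5 quartz): quartz=6 resin=1 valve=3
After 7 (gather 3 resin): quartz=6 resin=4 valve=3
After 8 (craft kiln): kiln=3 quartz=2 resin=2
After 9 (gather 2 resin): kiln=3 quartz=2 resin=4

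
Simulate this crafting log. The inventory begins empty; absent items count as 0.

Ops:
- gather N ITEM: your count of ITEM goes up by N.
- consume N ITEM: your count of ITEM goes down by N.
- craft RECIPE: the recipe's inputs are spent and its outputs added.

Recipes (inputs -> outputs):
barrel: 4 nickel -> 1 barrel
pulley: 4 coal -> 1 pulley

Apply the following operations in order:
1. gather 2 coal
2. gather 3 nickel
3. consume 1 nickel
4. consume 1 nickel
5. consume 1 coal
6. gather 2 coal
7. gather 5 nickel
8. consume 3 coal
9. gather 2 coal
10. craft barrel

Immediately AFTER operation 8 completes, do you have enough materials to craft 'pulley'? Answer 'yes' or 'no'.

Answer: no

Derivation:
After 1 (gather 2 coal): coal=2
After 2 (gather 3 nickel): coal=2 nickel=3
After 3 (consume 1 nickel): coal=2 nickel=2
After 4 (consume 1 nickel): coal=2 nickel=1
After 5 (consume 1 coal): coal=1 nickel=1
After 6 (gather 2 coal): coal=3 nickel=1
After 7 (gather 5 nickel): coal=3 nickel=6
After 8 (consume 3 coal): nickel=6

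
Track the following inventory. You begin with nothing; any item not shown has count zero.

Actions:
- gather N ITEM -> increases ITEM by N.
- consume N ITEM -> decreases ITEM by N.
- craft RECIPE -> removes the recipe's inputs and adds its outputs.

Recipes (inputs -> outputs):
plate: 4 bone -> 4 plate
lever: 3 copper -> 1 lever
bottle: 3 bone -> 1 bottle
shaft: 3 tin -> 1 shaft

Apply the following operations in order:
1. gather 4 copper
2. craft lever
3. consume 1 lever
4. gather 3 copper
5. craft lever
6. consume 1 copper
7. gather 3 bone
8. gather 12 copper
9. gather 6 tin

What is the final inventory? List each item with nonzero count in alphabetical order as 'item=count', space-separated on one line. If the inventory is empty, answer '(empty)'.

Answer: bone=3 copper=12 lever=1 tin=6

Derivation:
After 1 (gather 4 copper): copper=4
After 2 (craft lever): copper=1 lever=1
After 3 (consume 1 lever): copper=1
After 4 (gather 3 copper): copper=4
After 5 (craft lever): copper=1 lever=1
After 6 (consume 1 copper): lever=1
After 7 (gather 3 bone): bone=3 lever=1
After 8 (gather 12 copper): bone=3 copper=12 lever=1
After 9 (gather 6 tin): bone=3 copper=12 lever=1 tin=6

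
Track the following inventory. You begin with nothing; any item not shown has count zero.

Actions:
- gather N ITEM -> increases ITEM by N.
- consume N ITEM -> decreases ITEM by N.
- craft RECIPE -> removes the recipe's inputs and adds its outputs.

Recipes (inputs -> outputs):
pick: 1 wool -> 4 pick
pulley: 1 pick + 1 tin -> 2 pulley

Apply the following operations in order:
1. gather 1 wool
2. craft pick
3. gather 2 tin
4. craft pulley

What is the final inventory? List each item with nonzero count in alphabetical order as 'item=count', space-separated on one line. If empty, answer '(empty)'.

Answer: pick=3 pulley=2 tin=1

Derivation:
After 1 (gather 1 wool): wool=1
After 2 (craft pick): pick=4
After 3 (gather 2 tin): pick=4 tin=2
After 4 (craft pulley): pick=3 pulley=2 tin=1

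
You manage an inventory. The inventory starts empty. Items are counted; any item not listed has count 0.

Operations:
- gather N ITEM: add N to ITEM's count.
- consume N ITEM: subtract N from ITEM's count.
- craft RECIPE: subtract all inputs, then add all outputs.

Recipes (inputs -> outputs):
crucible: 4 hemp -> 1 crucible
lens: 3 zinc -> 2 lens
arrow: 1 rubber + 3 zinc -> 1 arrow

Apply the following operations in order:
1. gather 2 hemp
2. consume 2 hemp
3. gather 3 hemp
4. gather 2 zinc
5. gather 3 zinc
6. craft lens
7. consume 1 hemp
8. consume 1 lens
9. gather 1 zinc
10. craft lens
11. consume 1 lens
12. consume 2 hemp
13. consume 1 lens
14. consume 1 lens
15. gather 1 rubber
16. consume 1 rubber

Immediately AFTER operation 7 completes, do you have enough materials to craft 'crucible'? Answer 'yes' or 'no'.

After 1 (gather 2 hemp): hemp=2
After 2 (consume 2 hemp): (empty)
After 3 (gather 3 hemp): hemp=3
After 4 (gather 2 zinc): hemp=3 zinc=2
After 5 (gather 3 zinc): hemp=3 zinc=5
After 6 (craft lens): hemp=3 lens=2 zinc=2
After 7 (consume 1 hemp): hemp=2 lens=2 zinc=2

Answer: no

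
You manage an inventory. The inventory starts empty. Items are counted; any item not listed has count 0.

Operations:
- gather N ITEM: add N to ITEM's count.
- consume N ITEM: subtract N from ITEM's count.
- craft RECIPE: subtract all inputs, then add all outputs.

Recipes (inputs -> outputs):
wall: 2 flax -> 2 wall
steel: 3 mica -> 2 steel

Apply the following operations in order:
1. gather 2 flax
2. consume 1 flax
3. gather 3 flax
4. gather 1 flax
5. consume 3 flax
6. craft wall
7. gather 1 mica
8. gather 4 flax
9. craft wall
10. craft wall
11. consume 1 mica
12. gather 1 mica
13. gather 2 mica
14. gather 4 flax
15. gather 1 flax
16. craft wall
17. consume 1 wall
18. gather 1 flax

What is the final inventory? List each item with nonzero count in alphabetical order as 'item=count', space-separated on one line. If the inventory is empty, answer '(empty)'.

Answer: flax=4 mica=3 wall=7

Derivation:
After 1 (gather 2 flax): flax=2
After 2 (consume 1 flax): flax=1
After 3 (gather 3 flax): flax=4
After 4 (gather 1 flax): flax=5
After 5 (consume 3 flax): flax=2
After 6 (craft wall): wall=2
After 7 (gather 1 mica): mica=1 wall=2
After 8 (gather 4 flax): flax=4 mica=1 wall=2
After 9 (craft wall): flax=2 mica=1 wall=4
After 10 (craft wall): mica=1 wall=6
After 11 (consume 1 mica): wall=6
After 12 (gather 1 mica): mica=1 wall=6
After 13 (gather 2 mica): mica=3 wall=6
After 14 (gather 4 flax): flax=4 mica=3 wall=6
After 15 (gather 1 flax): flax=5 mica=3 wall=6
After 16 (craft wall): flax=3 mica=3 wall=8
After 17 (consume 1 wall): flax=3 mica=3 wall=7
After 18 (gather 1 flax): flax=4 mica=3 wall=7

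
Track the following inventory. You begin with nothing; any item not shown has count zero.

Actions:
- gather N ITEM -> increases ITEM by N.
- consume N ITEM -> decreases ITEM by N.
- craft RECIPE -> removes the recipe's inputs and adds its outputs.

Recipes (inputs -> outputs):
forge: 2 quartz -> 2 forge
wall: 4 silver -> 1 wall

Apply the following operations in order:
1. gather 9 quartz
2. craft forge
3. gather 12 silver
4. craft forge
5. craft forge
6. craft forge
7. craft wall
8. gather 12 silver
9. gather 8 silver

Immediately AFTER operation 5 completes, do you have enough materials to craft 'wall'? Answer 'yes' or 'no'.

Answer: yes

Derivation:
After 1 (gather 9 quartz): quartz=9
After 2 (craft forge): forge=2 quartz=7
After 3 (gather 12 silver): forge=2 quartz=7 silver=12
After 4 (craft forge): forge=4 quartz=5 silver=12
After 5 (craft forge): forge=6 quartz=3 silver=12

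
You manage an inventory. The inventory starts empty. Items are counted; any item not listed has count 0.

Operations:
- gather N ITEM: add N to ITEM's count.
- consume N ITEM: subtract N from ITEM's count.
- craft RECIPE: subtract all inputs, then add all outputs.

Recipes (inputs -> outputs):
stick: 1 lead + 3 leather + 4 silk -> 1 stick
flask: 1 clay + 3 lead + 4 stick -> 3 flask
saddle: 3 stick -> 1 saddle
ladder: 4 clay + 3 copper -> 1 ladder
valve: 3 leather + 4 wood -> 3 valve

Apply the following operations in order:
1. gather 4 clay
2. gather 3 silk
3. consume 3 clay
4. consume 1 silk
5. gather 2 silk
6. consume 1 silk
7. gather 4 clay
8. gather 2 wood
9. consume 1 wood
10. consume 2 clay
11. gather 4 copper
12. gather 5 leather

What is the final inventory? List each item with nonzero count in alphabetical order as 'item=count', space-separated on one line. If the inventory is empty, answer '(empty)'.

Answer: clay=3 copper=4 leather=5 silk=3 wood=1

Derivation:
After 1 (gather 4 clay): clay=4
After 2 (gather 3 silk): clay=4 silk=3
After 3 (consume 3 clay): clay=1 silk=3
After 4 (consume 1 silk): clay=1 silk=2
After 5 (gather 2 silk): clay=1 silk=4
After 6 (consume 1 silk): clay=1 silk=3
After 7 (gather 4 clay): clay=5 silk=3
After 8 (gather 2 wood): clay=5 silk=3 wood=2
After 9 (consume 1 wood): clay=5 silk=3 wood=1
After 10 (consume 2 clay): clay=3 silk=3 wood=1
After 11 (gather 4 copper): clay=3 copper=4 silk=3 wood=1
After 12 (gather 5 leather): clay=3 copper=4 leather=5 silk=3 wood=1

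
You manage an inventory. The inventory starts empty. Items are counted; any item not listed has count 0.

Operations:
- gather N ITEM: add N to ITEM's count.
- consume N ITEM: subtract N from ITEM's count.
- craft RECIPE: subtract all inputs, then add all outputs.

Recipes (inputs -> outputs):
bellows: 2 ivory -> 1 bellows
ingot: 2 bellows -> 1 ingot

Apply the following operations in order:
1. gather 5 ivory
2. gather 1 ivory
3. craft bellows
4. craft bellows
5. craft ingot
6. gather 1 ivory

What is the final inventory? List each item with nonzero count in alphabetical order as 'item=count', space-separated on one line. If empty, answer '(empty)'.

After 1 (gather 5 ivory): ivory=5
After 2 (gather 1 ivory): ivory=6
After 3 (craft bellows): bellows=1 ivory=4
After 4 (craft bellows): bellows=2 ivory=2
After 5 (craft ingot): ingot=1 ivory=2
After 6 (gather 1 ivory): ingot=1 ivory=3

Answer: ingot=1 ivory=3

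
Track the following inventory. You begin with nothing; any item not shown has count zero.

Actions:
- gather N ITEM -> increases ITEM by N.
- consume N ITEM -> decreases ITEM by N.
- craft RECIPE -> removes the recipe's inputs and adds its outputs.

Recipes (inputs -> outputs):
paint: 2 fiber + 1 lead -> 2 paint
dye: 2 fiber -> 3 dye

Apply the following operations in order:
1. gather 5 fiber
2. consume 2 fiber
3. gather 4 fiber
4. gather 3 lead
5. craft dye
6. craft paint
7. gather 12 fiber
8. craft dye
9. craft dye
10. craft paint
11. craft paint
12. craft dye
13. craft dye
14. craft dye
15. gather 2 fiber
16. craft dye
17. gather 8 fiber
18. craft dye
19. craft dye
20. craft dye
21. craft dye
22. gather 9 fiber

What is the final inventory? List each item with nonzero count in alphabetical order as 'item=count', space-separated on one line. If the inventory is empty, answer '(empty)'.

Answer: dye=33 fiber=10 paint=6

Derivation:
After 1 (gather 5 fiber): fiber=5
After 2 (consume 2 fiber): fiber=3
After 3 (gather 4 fiber): fiber=7
After 4 (gather 3 lead): fiber=7 lead=3
After 5 (craft dye): dye=3 fiber=5 lead=3
After 6 (craft paint): dye=3 fiber=3 lead=2 paint=2
After 7 (gather 12 fiber): dye=3 fiber=15 lead=2 paint=2
After 8 (craft dye): dye=6 fiber=13 lead=2 paint=2
After 9 (craft dye): dye=9 fiber=11 lead=2 paint=2
After 10 (craft paint): dye=9 fiber=9 lead=1 paint=4
After 11 (craft paint): dye=9 fiber=7 paint=6
After 12 (craft dye): dye=12 fiber=5 paint=6
After 13 (craft dye): dye=15 fiber=3 paint=6
After 14 (craft dye): dye=18 fiber=1 paint=6
After 15 (gather 2 fiber): dye=18 fiber=3 paint=6
After 16 (craft dye): dye=21 fiber=1 paint=6
After 17 (gather 8 fiber): dye=21 fiber=9 paint=6
After 18 (craft dye): dye=24 fiber=7 paint=6
After 19 (craft dye): dye=27 fiber=5 paint=6
After 20 (craft dye): dye=30 fiber=3 paint=6
After 21 (craft dye): dye=33 fiber=1 paint=6
After 22 (gather 9 fiber): dye=33 fiber=10 paint=6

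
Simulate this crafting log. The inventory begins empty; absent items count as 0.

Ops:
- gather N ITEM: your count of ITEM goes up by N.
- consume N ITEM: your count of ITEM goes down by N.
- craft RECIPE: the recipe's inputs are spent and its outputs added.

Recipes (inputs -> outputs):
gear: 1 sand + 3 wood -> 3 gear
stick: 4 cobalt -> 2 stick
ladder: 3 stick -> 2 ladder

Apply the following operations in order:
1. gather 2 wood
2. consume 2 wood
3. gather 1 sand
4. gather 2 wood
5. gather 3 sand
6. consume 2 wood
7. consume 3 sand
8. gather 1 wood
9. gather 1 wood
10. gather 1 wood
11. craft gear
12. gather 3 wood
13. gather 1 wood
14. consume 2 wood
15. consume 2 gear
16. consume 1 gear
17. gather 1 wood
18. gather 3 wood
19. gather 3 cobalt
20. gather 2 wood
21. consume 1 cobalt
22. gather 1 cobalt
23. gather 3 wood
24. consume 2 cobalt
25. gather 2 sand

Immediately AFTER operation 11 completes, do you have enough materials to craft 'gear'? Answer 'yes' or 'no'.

After 1 (gather 2 wood): wood=2
After 2 (consume 2 wood): (empty)
After 3 (gather 1 sand): sand=1
After 4 (gather 2 wood): sand=1 wood=2
After 5 (gather 3 sand): sand=4 wood=2
After 6 (consume 2 wood): sand=4
After 7 (consume 3 sand): sand=1
After 8 (gather 1 wood): sand=1 wood=1
After 9 (gather 1 wood): sand=1 wood=2
After 10 (gather 1 wood): sand=1 wood=3
After 11 (craft gear): gear=3

Answer: no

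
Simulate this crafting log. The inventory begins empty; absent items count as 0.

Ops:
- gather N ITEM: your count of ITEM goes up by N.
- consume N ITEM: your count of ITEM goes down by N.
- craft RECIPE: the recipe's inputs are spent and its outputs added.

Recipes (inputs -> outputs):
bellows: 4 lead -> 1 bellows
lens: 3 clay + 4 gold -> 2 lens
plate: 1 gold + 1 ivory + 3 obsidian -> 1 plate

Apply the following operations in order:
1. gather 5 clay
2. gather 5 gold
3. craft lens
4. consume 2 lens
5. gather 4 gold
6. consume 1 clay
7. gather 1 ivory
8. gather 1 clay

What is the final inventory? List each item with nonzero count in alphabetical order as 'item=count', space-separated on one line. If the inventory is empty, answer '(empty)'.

Answer: clay=2 gold=5 ivory=1

Derivation:
After 1 (gather 5 clay): clay=5
After 2 (gather 5 gold): clay=5 gold=5
After 3 (craft lens): clay=2 gold=1 lens=2
After 4 (consume 2 lens): clay=2 gold=1
After 5 (gather 4 gold): clay=2 gold=5
After 6 (consume 1 clay): clay=1 gold=5
After 7 (gather 1 ivory): clay=1 gold=5 ivory=1
After 8 (gather 1 clay): clay=2 gold=5 ivory=1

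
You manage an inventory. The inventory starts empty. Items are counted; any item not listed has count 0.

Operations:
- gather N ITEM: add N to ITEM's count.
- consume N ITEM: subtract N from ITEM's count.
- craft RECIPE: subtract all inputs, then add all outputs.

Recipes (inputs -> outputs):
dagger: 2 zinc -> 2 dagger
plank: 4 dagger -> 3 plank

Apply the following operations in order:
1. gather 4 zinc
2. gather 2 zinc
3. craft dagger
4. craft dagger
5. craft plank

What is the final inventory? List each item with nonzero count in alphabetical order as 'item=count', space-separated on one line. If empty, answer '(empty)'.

After 1 (gather 4 zinc): zinc=4
After 2 (gather 2 zinc): zinc=6
After 3 (craft dagger): dagger=2 zinc=4
After 4 (craft dagger): dagger=4 zinc=2
After 5 (craft plank): plank=3 zinc=2

Answer: plank=3 zinc=2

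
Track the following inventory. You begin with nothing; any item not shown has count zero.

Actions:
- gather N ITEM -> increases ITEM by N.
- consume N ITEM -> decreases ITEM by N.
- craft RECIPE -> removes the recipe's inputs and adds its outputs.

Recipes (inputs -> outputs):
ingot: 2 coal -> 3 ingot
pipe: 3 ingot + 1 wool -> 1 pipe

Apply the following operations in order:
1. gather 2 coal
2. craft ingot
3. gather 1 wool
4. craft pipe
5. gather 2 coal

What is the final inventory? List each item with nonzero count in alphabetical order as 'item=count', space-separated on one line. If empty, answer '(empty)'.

Answer: coal=2 pipe=1

Derivation:
After 1 (gather 2 coal): coal=2
After 2 (craft ingot): ingot=3
After 3 (gather 1 wool): ingot=3 wool=1
After 4 (craft pipe): pipe=1
After 5 (gather 2 coal): coal=2 pipe=1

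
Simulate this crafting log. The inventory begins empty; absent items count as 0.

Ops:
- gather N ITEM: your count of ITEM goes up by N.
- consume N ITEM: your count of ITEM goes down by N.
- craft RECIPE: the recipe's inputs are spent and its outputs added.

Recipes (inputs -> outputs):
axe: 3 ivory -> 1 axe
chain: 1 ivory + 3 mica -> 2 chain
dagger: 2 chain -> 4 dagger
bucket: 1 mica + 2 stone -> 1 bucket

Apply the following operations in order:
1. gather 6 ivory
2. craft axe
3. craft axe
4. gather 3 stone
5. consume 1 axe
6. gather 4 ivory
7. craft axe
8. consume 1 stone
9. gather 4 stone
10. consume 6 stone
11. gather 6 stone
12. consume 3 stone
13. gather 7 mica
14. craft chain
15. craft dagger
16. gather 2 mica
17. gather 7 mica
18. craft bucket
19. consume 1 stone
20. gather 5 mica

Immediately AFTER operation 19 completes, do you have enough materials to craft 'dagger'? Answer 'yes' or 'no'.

After 1 (gather 6 ivory): ivory=6
After 2 (craft axe): axe=1 ivory=3
After 3 (craft axe): axe=2
After 4 (gather 3 stone): axe=2 stone=3
After 5 (consume 1 axe): axe=1 stone=3
After 6 (gather 4 ivory): axe=1 ivory=4 stone=3
After 7 (craft axe): axe=2 ivory=1 stone=3
After 8 (consume 1 stone): axe=2 ivory=1 stone=2
After 9 (gather 4 stone): axe=2 ivory=1 stone=6
After 10 (consume 6 stone): axe=2 ivory=1
After 11 (gather 6 stone): axe=2 ivory=1 stone=6
After 12 (consume 3 stone): axe=2 ivory=1 stone=3
After 13 (gather 7 mica): axe=2 ivory=1 mica=7 stone=3
After 14 (craft chain): axe=2 chain=2 mica=4 stone=3
After 15 (craft dagger): axe=2 dagger=4 mica=4 stone=3
After 16 (gather 2 mica): axe=2 dagger=4 mica=6 stone=3
After 17 (gather 7 mica): axe=2 dagger=4 mica=13 stone=3
After 18 (craft bucket): axe=2 bucket=1 dagger=4 mica=12 stone=1
After 19 (consume 1 stone): axe=2 bucket=1 dagger=4 mica=12

Answer: no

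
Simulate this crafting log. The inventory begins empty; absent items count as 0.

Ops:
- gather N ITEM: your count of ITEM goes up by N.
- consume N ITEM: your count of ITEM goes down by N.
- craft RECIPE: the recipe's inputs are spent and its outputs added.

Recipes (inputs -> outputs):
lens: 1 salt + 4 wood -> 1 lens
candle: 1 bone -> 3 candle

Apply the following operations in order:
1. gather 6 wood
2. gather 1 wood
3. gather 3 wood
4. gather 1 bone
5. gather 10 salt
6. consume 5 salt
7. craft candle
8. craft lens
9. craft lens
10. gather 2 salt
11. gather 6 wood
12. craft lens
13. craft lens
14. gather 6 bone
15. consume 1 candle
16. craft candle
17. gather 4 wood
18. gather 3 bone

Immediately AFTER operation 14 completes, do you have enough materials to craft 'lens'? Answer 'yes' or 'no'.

After 1 (gather 6 wood): wood=6
After 2 (gather 1 wood): wood=7
After 3 (gather 3 wood): wood=10
After 4 (gather 1 bone): bone=1 wood=10
After 5 (gather 10 salt): bone=1 salt=10 wood=10
After 6 (consume 5 salt): bone=1 salt=5 wood=10
After 7 (craft candle): candle=3 salt=5 wood=10
After 8 (craft lens): candle=3 lens=1 salt=4 wood=6
After 9 (craft lens): candle=3 lens=2 salt=3 wood=2
After 10 (gather 2 salt): candle=3 lens=2 salt=5 wood=2
After 11 (gather 6 wood): candle=3 lens=2 salt=5 wood=8
After 12 (craft lens): candle=3 lens=3 salt=4 wood=4
After 13 (craft lens): candle=3 lens=4 salt=3
After 14 (gather 6 bone): bone=6 candle=3 lens=4 salt=3

Answer: no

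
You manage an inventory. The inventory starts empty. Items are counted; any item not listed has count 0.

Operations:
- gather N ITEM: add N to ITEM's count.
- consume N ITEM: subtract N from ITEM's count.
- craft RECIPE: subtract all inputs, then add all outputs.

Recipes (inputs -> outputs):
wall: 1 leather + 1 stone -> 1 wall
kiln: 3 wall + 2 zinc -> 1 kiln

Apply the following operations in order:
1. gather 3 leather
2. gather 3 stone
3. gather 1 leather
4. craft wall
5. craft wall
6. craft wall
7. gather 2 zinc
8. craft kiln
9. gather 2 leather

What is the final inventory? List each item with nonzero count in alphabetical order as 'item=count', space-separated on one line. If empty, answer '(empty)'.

After 1 (gather 3 leather): leather=3
After 2 (gather 3 stone): leather=3 stone=3
After 3 (gather 1 leather): leather=4 stone=3
After 4 (craft wall): leather=3 stone=2 wall=1
After 5 (craft wall): leather=2 stone=1 wall=2
After 6 (craft wall): leather=1 wall=3
After 7 (gather 2 zinc): leather=1 wall=3 zinc=2
After 8 (craft kiln): kiln=1 leather=1
After 9 (gather 2 leather): kiln=1 leather=3

Answer: kiln=1 leather=3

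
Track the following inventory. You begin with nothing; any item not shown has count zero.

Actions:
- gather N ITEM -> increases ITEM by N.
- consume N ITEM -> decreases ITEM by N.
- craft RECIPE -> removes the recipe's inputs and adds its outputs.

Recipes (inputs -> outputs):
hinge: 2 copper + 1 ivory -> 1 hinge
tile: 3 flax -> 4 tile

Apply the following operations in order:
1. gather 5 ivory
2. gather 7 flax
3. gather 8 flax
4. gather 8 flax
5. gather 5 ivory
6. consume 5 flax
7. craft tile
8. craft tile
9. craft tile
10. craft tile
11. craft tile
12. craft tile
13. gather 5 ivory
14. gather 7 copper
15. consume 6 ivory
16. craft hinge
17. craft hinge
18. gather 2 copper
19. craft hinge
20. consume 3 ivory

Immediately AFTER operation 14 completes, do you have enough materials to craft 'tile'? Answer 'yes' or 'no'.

Answer: no

Derivation:
After 1 (gather 5 ivory): ivory=5
After 2 (gather 7 flax): flax=7 ivory=5
After 3 (gather 8 flax): flax=15 ivory=5
After 4 (gather 8 flax): flax=23 ivory=5
After 5 (gather 5 ivory): flax=23 ivory=10
After 6 (consume 5 flax): flax=18 ivory=10
After 7 (craft tile): flax=15 ivory=10 tile=4
After 8 (craft tile): flax=12 ivory=10 tile=8
After 9 (craft tile): flax=9 ivory=10 tile=12
After 10 (craft tile): flax=6 ivory=10 tile=16
After 11 (craft tile): flax=3 ivory=10 tile=20
After 12 (craft tile): ivory=10 tile=24
After 13 (gather 5 ivory): ivory=15 tile=24
After 14 (gather 7 copper): copper=7 ivory=15 tile=24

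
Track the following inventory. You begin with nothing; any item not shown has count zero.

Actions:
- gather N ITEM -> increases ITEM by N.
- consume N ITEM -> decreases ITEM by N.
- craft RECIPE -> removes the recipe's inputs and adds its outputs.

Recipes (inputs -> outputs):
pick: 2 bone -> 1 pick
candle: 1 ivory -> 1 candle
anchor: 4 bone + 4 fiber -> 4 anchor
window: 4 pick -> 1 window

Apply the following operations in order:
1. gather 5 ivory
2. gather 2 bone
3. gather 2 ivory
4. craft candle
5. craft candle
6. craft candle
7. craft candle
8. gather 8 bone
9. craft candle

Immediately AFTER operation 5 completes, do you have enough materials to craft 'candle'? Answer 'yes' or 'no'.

Answer: yes

Derivation:
After 1 (gather 5 ivory): ivory=5
After 2 (gather 2 bone): bone=2 ivory=5
After 3 (gather 2 ivory): bone=2 ivory=7
After 4 (craft candle): bone=2 candle=1 ivory=6
After 5 (craft candle): bone=2 candle=2 ivory=5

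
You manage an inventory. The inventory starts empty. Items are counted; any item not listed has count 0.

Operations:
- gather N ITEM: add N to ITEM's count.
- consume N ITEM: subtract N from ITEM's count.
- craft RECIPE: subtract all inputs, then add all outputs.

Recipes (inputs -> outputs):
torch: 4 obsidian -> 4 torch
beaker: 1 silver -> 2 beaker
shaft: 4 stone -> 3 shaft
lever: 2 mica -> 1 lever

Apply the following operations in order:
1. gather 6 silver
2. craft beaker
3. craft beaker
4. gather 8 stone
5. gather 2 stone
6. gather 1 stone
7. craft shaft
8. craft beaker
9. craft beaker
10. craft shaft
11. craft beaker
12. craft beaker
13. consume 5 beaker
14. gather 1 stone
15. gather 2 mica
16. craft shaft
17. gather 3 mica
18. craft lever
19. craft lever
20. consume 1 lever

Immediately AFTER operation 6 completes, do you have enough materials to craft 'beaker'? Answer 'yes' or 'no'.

Answer: yes

Derivation:
After 1 (gather 6 silver): silver=6
After 2 (craft beaker): beaker=2 silver=5
After 3 (craft beaker): beaker=4 silver=4
After 4 (gather 8 stone): beaker=4 silver=4 stone=8
After 5 (gather 2 stone): beaker=4 silver=4 stone=10
After 6 (gather 1 stone): beaker=4 silver=4 stone=11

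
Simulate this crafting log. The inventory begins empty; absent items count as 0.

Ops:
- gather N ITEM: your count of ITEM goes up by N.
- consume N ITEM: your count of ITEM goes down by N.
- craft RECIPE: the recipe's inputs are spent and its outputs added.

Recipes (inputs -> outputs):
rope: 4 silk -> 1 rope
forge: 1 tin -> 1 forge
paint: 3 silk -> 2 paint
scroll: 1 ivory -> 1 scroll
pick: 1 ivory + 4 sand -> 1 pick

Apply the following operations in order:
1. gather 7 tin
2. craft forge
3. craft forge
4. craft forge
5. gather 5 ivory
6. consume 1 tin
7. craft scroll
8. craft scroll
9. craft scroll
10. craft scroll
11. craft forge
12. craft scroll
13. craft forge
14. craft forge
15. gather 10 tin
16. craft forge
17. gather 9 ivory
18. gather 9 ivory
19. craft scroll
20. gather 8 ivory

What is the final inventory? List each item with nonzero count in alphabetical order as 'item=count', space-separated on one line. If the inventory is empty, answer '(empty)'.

Answer: forge=7 ivory=25 scroll=6 tin=9

Derivation:
After 1 (gather 7 tin): tin=7
After 2 (craft forge): forge=1 tin=6
After 3 (craft forge): forge=2 tin=5
After 4 (craft forge): forge=3 tin=4
After 5 (gather 5 ivory): forge=3 ivory=5 tin=4
After 6 (consume 1 tin): forge=3 ivory=5 tin=3
After 7 (craft scroll): forge=3 ivory=4 scroll=1 tin=3
After 8 (craft scroll): forge=3 ivory=3 scroll=2 tin=3
After 9 (craft scroll): forge=3 ivory=2 scroll=3 tin=3
After 10 (craft scroll): forge=3 ivory=1 scroll=4 tin=3
After 11 (craft forge): forge=4 ivory=1 scroll=4 tin=2
After 12 (craft scroll): forge=4 scroll=5 tin=2
After 13 (craft forge): forge=5 scroll=5 tin=1
After 14 (craft forge): forge=6 scroll=5
After 15 (gather 10 tin): forge=6 scroll=5 tin=10
After 16 (craft forge): forge=7 scroll=5 tin=9
After 17 (gather 9 ivory): forge=7 ivory=9 scroll=5 tin=9
After 18 (gather 9 ivory): forge=7 ivory=18 scroll=5 tin=9
After 19 (craft scroll): forge=7 ivory=17 scroll=6 tin=9
After 20 (gather 8 ivory): forge=7 ivory=25 scroll=6 tin=9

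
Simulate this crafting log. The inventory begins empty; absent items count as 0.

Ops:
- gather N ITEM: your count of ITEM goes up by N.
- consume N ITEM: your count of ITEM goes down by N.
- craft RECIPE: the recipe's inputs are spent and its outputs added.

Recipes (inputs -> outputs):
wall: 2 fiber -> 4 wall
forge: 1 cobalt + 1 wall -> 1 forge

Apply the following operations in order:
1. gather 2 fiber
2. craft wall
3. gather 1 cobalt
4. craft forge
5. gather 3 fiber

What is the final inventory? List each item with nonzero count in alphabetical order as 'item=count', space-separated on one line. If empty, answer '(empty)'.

Answer: fiber=3 forge=1 wall=3

Derivation:
After 1 (gather 2 fiber): fiber=2
After 2 (craft wall): wall=4
After 3 (gather 1 cobalt): cobalt=1 wall=4
After 4 (craft forge): forge=1 wall=3
After 5 (gather 3 fiber): fiber=3 forge=1 wall=3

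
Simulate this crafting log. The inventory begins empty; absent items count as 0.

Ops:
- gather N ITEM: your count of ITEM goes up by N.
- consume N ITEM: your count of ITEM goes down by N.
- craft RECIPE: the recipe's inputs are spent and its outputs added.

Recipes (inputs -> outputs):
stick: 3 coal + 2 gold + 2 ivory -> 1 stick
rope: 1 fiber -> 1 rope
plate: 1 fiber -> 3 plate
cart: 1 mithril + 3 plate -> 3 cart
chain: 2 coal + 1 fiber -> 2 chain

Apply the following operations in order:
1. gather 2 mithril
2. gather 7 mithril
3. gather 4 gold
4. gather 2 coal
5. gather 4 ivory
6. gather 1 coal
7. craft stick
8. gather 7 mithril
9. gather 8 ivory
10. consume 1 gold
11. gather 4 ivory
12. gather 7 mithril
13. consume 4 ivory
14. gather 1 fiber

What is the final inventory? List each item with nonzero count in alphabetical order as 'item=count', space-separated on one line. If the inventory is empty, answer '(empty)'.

Answer: fiber=1 gold=1 ivory=10 mithril=23 stick=1

Derivation:
After 1 (gather 2 mithril): mithril=2
After 2 (gather 7 mithril): mithril=9
After 3 (gather 4 gold): gold=4 mithril=9
After 4 (gather 2 coal): coal=2 gold=4 mithril=9
After 5 (gather 4 ivory): coal=2 gold=4 ivory=4 mithril=9
After 6 (gather 1 coal): coal=3 gold=4 ivory=4 mithril=9
After 7 (craft stick): gold=2 ivory=2 mithril=9 stick=1
After 8 (gather 7 mithril): gold=2 ivory=2 mithril=16 stick=1
After 9 (gather 8 ivory): gold=2 ivory=10 mithril=16 stick=1
After 10 (consume 1 gold): gold=1 ivory=10 mithril=16 stick=1
After 11 (gather 4 ivory): gold=1 ivory=14 mithril=16 stick=1
After 12 (gather 7 mithril): gold=1 ivory=14 mithril=23 stick=1
After 13 (consume 4 ivory): gold=1 ivory=10 mithril=23 stick=1
After 14 (gather 1 fiber): fiber=1 gold=1 ivory=10 mithril=23 stick=1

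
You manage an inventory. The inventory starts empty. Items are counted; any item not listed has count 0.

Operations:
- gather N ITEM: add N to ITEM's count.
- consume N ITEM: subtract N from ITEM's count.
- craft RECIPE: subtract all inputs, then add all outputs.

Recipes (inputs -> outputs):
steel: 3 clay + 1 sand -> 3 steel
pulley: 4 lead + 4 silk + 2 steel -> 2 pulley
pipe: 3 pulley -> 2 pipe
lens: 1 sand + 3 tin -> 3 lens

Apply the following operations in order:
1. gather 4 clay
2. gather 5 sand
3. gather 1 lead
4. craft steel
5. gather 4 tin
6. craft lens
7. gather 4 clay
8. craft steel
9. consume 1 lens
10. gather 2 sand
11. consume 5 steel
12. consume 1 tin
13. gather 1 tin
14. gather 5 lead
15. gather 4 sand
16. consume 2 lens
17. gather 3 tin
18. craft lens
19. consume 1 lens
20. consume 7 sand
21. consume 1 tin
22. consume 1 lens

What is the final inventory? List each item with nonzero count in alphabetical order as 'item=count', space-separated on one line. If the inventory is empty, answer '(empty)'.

After 1 (gather 4 clay): clay=4
After 2 (gather 5 sand): clay=4 sand=5
After 3 (gather 1 lead): clay=4 lead=1 sand=5
After 4 (craft steel): clay=1 lead=1 sand=4 steel=3
After 5 (gather 4 tin): clay=1 lead=1 sand=4 steel=3 tin=4
After 6 (craft lens): clay=1 lead=1 lens=3 sand=3 steel=3 tin=1
After 7 (gather 4 clay): clay=5 lead=1 lens=3 sand=3 steel=3 tin=1
After 8 (craft steel): clay=2 lead=1 lens=3 sand=2 steel=6 tin=1
After 9 (consume 1 lens): clay=2 lead=1 lens=2 sand=2 steel=6 tin=1
After 10 (gather 2 sand): clay=2 lead=1 lens=2 sand=4 steel=6 tin=1
After 11 (consume 5 steel): clay=2 lead=1 lens=2 sand=4 steel=1 tin=1
After 12 (consume 1 tin): clay=2 lead=1 lens=2 sand=4 steel=1
After 13 (gather 1 tin): clay=2 lead=1 lens=2 sand=4 steel=1 tin=1
After 14 (gather 5 lead): clay=2 lead=6 lens=2 sand=4 steel=1 tin=1
After 15 (gather 4 sand): clay=2 lead=6 lens=2 sand=8 steel=1 tin=1
After 16 (consume 2 lens): clay=2 lead=6 sand=8 steel=1 tin=1
After 17 (gather 3 tin): clay=2 lead=6 sand=8 steel=1 tin=4
After 18 (craft lens): clay=2 lead=6 lens=3 sand=7 steel=1 tin=1
After 19 (consume 1 lens): clay=2 lead=6 lens=2 sand=7 steel=1 tin=1
After 20 (consume 7 sand): clay=2 lead=6 lens=2 steel=1 tin=1
After 21 (consume 1 tin): clay=2 lead=6 lens=2 steel=1
After 22 (consume 1 lens): clay=2 lead=6 lens=1 steel=1

Answer: clay=2 lead=6 lens=1 steel=1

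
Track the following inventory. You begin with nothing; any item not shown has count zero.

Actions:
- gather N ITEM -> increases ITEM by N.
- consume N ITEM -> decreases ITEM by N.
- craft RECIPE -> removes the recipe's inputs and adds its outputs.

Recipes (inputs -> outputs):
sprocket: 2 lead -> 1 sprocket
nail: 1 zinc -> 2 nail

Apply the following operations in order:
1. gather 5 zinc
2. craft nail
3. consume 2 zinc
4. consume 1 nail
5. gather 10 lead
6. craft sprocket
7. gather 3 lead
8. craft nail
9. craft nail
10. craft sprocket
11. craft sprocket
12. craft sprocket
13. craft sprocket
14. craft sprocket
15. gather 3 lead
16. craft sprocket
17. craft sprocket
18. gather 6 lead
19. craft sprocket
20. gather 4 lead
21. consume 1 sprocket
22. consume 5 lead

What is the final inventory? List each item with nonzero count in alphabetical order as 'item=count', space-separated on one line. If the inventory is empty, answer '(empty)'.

Answer: lead=3 nail=5 sprocket=8

Derivation:
After 1 (gather 5 zinc): zinc=5
After 2 (craft nail): nail=2 zinc=4
After 3 (consume 2 zinc): nail=2 zinc=2
After 4 (consume 1 nail): nail=1 zinc=2
After 5 (gather 10 lead): lead=10 nail=1 zinc=2
After 6 (craft sprocket): lead=8 nail=1 sprocket=1 zinc=2
After 7 (gather 3 lead): lead=11 nail=1 sprocket=1 zinc=2
After 8 (craft nail): lead=11 nail=3 sprocket=1 zinc=1
After 9 (craft nail): lead=11 nail=5 sprocket=1
After 10 (craft sprocket): lead=9 nail=5 sprocket=2
After 11 (craft sprocket): lead=7 nail=5 sprocket=3
After 12 (craft sprocket): lead=5 nail=5 sprocket=4
After 13 (craft sprocket): lead=3 nail=5 sprocket=5
After 14 (craft sprocket): lead=1 nail=5 sprocket=6
After 15 (gather 3 lead): lead=4 nail=5 sprocket=6
After 16 (craft sprocket): lead=2 nail=5 sprocket=7
After 17 (craft sprocket): nail=5 sprocket=8
After 18 (gather 6 lead): lead=6 nail=5 sprocket=8
After 19 (craft sprocket): lead=4 nail=5 sprocket=9
After 20 (gather 4 lead): lead=8 nail=5 sprocket=9
After 21 (consume 1 sprocket): lead=8 nail=5 sprocket=8
After 22 (consume 5 lead): lead=3 nail=5 sprocket=8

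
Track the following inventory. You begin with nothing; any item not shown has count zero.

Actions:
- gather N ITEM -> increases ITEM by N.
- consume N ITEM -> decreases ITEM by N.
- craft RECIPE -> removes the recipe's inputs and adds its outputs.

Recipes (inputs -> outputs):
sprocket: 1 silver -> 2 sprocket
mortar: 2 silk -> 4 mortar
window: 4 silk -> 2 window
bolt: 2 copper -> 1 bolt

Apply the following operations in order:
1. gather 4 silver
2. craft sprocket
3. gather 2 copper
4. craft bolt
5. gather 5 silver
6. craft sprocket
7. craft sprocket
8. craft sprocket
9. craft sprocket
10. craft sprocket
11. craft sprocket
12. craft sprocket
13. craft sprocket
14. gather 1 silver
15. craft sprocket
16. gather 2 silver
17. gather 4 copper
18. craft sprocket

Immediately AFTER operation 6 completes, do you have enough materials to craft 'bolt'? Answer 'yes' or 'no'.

After 1 (gather 4 silver): silver=4
After 2 (craft sprocket): silver=3 sprocket=2
After 3 (gather 2 copper): copper=2 silver=3 sprocket=2
After 4 (craft bolt): bolt=1 silver=3 sprocket=2
After 5 (gather 5 silver): bolt=1 silver=8 sprocket=2
After 6 (craft sprocket): bolt=1 silver=7 sprocket=4

Answer: no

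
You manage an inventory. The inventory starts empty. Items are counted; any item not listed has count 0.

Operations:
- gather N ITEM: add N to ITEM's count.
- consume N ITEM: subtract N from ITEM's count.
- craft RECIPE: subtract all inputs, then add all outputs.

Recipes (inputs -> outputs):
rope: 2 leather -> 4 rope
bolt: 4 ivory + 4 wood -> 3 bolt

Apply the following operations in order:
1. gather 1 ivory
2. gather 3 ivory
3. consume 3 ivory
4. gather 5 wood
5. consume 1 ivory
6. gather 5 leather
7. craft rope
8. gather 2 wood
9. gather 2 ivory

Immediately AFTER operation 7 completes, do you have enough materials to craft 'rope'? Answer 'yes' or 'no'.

After 1 (gather 1 ivory): ivory=1
After 2 (gather 3 ivory): ivory=4
After 3 (consume 3 ivory): ivory=1
After 4 (gather 5 wood): ivory=1 wood=5
After 5 (consume 1 ivory): wood=5
After 6 (gather 5 leather): leather=5 wood=5
After 7 (craft rope): leather=3 rope=4 wood=5

Answer: yes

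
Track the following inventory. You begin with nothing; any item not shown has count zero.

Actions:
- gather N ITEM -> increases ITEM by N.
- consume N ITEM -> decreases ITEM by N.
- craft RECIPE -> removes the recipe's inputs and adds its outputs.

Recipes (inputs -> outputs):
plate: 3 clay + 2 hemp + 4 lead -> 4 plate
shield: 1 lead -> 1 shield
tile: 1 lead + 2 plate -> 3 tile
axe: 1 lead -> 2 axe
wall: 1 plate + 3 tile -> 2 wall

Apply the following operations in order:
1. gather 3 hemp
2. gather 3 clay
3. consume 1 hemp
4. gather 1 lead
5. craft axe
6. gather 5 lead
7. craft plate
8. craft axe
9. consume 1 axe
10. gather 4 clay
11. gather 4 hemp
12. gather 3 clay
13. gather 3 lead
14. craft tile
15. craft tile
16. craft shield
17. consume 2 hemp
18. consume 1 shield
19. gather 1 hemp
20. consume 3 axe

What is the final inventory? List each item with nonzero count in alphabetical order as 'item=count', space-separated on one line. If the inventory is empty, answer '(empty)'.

Answer: clay=7 hemp=3 tile=6

Derivation:
After 1 (gather 3 hemp): hemp=3
After 2 (gather 3 clay): clay=3 hemp=3
After 3 (consume 1 hemp): clay=3 hemp=2
After 4 (gather 1 lead): clay=3 hemp=2 lead=1
After 5 (craft axe): axe=2 clay=3 hemp=2
After 6 (gather 5 lead): axe=2 clay=3 hemp=2 lead=5
After 7 (craft plate): axe=2 lead=1 plate=4
After 8 (craft axe): axe=4 plate=4
After 9 (consume 1 axe): axe=3 plate=4
After 10 (gather 4 clay): axe=3 clay=4 plate=4
After 11 (gather 4 hemp): axe=3 clay=4 hemp=4 plate=4
After 12 (gather 3 clay): axe=3 clay=7 hemp=4 plate=4
After 13 (gather 3 lead): axe=3 clay=7 hemp=4 lead=3 plate=4
After 14 (craft tile): axe=3 clay=7 hemp=4 lead=2 plate=2 tile=3
After 15 (craft tile): axe=3 clay=7 hemp=4 lead=1 tile=6
After 16 (craft shield): axe=3 clay=7 hemp=4 shield=1 tile=6
After 17 (consume 2 hemp): axe=3 clay=7 hemp=2 shield=1 tile=6
After 18 (consume 1 shield): axe=3 clay=7 hemp=2 tile=6
After 19 (gather 1 hemp): axe=3 clay=7 hemp=3 tile=6
After 20 (consume 3 axe): clay=7 hemp=3 tile=6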